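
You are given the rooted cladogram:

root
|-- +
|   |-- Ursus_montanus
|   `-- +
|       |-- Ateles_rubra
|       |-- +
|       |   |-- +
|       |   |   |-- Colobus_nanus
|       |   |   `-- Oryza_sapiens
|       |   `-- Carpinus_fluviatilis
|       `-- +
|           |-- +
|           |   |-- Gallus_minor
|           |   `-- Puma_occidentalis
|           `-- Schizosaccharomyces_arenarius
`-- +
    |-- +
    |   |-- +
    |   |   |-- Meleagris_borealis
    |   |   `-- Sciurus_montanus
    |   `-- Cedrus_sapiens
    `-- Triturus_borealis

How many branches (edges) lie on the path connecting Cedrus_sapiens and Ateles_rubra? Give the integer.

6

The MRCA of Cedrus_sapiens and Ateles_rubra is the root of the tree.
From Cedrus_sapiens up to that node: 3 branches. From Ateles_rubra up to the same node: 3 branches. Total: 3 + 3 = 6.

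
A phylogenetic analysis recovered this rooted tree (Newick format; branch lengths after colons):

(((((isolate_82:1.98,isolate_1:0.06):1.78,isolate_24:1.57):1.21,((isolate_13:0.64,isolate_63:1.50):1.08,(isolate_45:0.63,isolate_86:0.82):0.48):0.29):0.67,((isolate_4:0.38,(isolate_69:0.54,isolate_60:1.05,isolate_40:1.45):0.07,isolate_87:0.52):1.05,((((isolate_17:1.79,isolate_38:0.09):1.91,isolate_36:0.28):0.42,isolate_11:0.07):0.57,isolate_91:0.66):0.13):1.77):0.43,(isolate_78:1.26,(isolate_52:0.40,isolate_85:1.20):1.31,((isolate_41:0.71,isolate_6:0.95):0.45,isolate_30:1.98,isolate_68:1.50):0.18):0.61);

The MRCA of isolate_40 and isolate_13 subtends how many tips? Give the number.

17

The MRCA of isolate_40 and isolate_13 is the node subtending ((((isolate_82,isolate_1),isolate_24),((isolate_13,isolate_63),(isolate_45,isolate_86))),((isolate_4,(isolate_69,isolate_60,isolate_40),isolate_87),((((isolate_17,isolate_38),isolate_36),isolate_11),isolate_91))).
That clade contains 17 terminal taxa: isolate_1, isolate_11, isolate_13, isolate_17, isolate_24, isolate_36, isolate_38, isolate_4, isolate_40, isolate_45, isolate_60, isolate_63, isolate_69, isolate_82, isolate_86, isolate_87, isolate_91.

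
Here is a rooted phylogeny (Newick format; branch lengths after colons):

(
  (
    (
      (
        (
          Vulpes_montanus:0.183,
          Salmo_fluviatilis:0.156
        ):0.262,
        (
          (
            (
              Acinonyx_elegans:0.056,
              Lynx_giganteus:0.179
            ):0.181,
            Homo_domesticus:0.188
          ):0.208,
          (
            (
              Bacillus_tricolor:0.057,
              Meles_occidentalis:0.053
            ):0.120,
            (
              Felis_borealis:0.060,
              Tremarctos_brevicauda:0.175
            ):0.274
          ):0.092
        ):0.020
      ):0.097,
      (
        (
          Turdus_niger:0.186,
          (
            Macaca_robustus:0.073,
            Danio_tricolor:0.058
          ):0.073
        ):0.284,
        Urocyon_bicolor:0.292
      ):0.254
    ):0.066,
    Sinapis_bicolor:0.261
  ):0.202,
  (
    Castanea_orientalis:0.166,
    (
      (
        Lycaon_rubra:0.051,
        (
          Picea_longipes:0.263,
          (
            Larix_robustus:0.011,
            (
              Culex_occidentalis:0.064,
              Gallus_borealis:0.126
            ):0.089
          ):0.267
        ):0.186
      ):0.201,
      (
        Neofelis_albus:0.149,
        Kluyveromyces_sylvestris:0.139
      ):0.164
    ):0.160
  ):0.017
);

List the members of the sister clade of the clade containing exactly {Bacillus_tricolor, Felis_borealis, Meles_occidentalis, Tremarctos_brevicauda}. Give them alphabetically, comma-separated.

The clade containing exactly {Bacillus_tricolor, Felis_borealis, Meles_occidentalis, Tremarctos_brevicauda} attaches to the tree at the node subtending (((Acinonyx_elegans,Lynx_giganteus),Homo_domesticus),((Bacillus_tricolor,Meles_occidentalis),(Felis_borealis,Tremarctos_brevicauda))).
The other lineage descending from that same node — the sister group — is ((Acinonyx_elegans,Lynx_giganteus),Homo_domesticus); its 3 tips in alphabetical order are the answer.

Acinonyx_elegans, Homo_domesticus, Lynx_giganteus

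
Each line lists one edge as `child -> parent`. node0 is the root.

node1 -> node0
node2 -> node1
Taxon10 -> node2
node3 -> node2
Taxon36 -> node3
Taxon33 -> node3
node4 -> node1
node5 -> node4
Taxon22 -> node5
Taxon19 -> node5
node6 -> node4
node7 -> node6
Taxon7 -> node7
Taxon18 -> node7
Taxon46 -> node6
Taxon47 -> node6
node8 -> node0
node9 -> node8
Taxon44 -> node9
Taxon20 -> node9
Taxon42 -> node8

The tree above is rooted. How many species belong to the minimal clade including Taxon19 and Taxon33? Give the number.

The MRCA of Taxon19 and Taxon33 is the node subtending ((Taxon10,(Taxon36,Taxon33)),((Taxon22,Taxon19),((Taxon7,Taxon18),Taxon46,Taxon47))).
That clade contains 9 terminal taxa: Taxon10, Taxon18, Taxon19, Taxon22, Taxon33, Taxon36, Taxon46, Taxon47, Taxon7.

9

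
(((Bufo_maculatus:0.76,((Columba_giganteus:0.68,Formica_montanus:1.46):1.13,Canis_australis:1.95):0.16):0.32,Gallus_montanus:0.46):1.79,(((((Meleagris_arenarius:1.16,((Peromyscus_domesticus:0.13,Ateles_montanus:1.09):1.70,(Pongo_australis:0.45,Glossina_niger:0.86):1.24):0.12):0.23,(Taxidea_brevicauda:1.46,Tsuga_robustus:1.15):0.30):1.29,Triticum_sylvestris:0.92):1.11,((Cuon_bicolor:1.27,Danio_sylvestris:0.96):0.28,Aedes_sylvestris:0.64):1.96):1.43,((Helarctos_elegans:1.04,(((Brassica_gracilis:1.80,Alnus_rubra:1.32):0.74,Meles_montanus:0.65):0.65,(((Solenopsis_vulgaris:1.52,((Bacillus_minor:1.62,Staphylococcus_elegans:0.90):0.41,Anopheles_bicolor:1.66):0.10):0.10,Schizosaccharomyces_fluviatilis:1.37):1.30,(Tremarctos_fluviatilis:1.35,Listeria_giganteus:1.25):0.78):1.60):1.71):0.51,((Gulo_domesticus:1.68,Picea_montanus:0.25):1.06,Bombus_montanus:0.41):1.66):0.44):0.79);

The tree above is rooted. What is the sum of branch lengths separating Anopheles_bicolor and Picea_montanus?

9.95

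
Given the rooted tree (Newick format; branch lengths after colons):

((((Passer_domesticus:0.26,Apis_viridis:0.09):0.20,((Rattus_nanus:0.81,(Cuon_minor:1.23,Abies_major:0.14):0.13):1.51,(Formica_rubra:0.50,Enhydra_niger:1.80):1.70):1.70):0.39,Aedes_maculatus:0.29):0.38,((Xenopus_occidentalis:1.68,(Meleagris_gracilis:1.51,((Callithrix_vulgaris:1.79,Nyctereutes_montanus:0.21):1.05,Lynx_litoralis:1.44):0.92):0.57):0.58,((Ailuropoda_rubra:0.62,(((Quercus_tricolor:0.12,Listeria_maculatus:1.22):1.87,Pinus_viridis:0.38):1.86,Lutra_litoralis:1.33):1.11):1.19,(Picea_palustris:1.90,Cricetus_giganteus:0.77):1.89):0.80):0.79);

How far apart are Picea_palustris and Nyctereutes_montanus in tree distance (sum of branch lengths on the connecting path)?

7.92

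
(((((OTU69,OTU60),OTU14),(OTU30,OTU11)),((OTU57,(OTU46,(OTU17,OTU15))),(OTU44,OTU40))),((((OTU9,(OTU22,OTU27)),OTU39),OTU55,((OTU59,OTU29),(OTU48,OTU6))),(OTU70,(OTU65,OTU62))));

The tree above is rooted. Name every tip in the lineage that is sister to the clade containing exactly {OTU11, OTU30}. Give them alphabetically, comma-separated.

OTU14, OTU60, OTU69

The clade containing exactly {OTU11, OTU30} attaches to the tree at the node subtending (((OTU69,OTU60),OTU14),(OTU30,OTU11)).
The other lineage descending from that same node — the sister group — is ((OTU69,OTU60),OTU14); its 3 tips in alphabetical order are the answer.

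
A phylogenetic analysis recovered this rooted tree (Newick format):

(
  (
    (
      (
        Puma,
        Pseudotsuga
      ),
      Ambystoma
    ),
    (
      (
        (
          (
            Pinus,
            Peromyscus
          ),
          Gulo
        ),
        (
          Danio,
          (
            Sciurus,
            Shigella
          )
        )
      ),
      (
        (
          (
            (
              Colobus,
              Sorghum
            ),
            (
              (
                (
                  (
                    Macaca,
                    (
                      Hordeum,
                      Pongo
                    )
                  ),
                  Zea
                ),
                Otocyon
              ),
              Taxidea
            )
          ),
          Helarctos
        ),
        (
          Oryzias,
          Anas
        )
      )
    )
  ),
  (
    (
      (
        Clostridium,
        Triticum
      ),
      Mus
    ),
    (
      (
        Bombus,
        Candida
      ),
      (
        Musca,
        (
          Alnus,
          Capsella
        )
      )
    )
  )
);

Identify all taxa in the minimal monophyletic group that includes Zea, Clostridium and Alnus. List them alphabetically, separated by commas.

Alnus, Ambystoma, Anas, Bombus, Candida, Capsella, Clostridium, Colobus, Danio, Gulo, Helarctos, Hordeum, Macaca, Mus, Musca, Oryzias, Otocyon, Peromyscus, Pinus, Pongo, Pseudotsuga, Puma, Sciurus, Shigella, Sorghum, Taxidea, Triticum, Zea

Tracing Zea: it sits inside ((Macaca,(Hordeum,Pongo)),Zea).
Tracing Clostridium: it sits inside (Clostridium,Triticum).
Tracing Alnus: it sits inside (Alnus,Capsella).
The smallest clade enclosing all 3 is the whole tree (their MRCA is the root), so the answer is all 28 tips in alphabetical order.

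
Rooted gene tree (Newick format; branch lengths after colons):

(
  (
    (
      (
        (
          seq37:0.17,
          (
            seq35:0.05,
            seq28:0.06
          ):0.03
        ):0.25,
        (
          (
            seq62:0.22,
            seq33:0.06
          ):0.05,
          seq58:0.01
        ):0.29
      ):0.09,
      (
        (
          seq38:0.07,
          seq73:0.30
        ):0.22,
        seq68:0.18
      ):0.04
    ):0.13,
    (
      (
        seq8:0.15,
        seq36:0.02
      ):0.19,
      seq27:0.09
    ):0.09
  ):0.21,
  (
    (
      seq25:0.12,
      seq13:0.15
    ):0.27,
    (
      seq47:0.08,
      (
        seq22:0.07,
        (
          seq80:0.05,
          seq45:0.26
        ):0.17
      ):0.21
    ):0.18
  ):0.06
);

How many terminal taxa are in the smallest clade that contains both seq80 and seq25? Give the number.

The MRCA of seq80 and seq25 is the node subtending ((seq25,seq13),(seq47,(seq22,(seq80,seq45)))).
That clade contains 6 terminal taxa: seq13, seq22, seq25, seq45, seq47, seq80.

6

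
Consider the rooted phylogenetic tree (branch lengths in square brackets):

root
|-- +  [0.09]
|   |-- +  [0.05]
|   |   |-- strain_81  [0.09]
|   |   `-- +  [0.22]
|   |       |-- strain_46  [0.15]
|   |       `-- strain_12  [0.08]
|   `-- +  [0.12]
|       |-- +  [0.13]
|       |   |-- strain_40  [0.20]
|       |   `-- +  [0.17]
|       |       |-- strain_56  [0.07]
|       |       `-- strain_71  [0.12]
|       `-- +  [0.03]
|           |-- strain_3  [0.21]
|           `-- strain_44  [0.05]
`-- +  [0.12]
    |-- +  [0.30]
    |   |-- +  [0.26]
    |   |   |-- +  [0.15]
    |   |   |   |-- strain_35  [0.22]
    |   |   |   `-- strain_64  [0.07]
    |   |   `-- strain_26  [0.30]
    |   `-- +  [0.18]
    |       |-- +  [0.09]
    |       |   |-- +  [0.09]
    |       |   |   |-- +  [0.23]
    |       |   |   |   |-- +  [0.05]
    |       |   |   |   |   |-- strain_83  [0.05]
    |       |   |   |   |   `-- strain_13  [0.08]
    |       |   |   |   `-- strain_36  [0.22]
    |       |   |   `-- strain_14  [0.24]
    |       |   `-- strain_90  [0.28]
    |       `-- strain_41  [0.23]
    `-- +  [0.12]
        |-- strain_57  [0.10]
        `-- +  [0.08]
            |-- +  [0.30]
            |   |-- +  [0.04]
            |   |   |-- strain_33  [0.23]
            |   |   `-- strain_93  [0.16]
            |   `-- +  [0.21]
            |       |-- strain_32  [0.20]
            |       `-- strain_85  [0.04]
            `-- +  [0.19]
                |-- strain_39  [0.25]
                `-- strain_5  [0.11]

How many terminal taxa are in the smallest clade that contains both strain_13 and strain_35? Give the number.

The MRCA of strain_13 and strain_35 is the node subtending (((strain_35,strain_64),strain_26),(((((strain_83,strain_13),strain_36),strain_14),strain_90),strain_41)).
That clade contains 9 terminal taxa: strain_13, strain_14, strain_26, strain_35, strain_36, strain_41, strain_64, strain_83, strain_90.

9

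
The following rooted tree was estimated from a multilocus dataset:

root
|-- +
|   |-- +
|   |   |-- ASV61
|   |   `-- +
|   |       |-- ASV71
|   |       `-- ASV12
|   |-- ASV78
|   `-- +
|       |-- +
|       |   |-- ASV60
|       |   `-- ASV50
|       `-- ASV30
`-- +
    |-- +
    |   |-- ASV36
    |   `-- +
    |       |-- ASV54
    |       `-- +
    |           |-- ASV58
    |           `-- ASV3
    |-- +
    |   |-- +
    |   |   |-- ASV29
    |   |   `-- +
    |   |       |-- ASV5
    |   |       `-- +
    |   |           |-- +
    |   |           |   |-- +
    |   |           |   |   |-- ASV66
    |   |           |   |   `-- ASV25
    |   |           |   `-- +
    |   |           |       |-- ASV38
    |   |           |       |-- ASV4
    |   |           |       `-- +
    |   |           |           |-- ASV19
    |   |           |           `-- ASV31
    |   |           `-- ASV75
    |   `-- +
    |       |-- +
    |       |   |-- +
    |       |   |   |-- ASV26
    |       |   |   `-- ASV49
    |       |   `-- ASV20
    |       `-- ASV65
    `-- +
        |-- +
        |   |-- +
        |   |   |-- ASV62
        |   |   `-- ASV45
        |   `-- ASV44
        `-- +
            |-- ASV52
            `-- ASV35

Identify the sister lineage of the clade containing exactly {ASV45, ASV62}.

ASV44

The clade containing exactly {ASV45, ASV62} attaches to the tree at the node subtending ((ASV62,ASV45),ASV44).
The other lineage descending from that same node — the sister group — is the single tip ASV44.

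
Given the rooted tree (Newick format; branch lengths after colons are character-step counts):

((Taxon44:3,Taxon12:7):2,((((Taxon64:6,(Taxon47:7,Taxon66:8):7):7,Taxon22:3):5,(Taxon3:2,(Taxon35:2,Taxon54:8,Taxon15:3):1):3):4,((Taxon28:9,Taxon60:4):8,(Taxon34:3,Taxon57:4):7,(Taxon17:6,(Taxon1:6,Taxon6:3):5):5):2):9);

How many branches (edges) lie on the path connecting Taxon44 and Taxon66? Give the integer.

The MRCA of Taxon44 and Taxon66 is the root of the tree.
From Taxon44 up to that node: 2 branches. From Taxon66 up to the same node: 6 branches. Total: 2 + 6 = 8.

8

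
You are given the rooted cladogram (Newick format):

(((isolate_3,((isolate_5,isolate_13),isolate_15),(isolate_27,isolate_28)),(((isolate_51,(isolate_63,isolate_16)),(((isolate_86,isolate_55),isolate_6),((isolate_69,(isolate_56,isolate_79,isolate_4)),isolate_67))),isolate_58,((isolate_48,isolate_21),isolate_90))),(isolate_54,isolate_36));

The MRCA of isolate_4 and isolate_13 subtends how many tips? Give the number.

21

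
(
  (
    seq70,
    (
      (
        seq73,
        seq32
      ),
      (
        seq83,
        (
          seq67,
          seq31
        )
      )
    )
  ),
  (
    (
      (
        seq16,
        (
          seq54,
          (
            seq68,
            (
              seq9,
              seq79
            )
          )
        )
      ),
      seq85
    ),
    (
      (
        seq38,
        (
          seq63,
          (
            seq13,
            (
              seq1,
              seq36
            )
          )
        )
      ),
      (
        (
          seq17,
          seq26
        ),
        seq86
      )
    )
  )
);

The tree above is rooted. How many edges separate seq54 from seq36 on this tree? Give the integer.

10

The MRCA of seq54 and seq36 is the node subtending (((seq16,(seq54,(seq68,(seq9,seq79)))),seq85),((seq38,(seq63,(seq13,(seq1,seq36)))),((seq17,seq26),seq86))).
From seq54 up to that node: 4 branches. From seq36 up to the same node: 6 branches. Total: 4 + 6 = 10.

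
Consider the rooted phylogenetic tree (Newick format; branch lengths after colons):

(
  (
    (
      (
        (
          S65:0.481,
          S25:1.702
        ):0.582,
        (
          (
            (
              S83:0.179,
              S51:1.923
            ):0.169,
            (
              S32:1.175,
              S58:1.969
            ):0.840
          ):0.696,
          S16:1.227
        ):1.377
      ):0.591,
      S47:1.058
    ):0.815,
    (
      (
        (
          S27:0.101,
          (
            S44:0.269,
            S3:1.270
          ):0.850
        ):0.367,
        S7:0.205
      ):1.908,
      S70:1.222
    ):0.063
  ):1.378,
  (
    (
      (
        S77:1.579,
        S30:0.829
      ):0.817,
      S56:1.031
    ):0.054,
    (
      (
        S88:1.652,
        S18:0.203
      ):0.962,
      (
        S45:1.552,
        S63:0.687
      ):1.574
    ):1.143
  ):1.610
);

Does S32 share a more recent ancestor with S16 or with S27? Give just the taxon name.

S16

The MRCA of S32 and S16 subtends (((S83,S51),(S32,S58)),S16) (5 taxa).
The MRCA of S32 and S27 subtends ((((S65,S25),(((S83,S51),(S32,S58)),S16)),S47),(((S27,(S44,S3)),S7),S70)) (13 taxa).
The first is nested inside the second, so S32 shares a more recent common ancestor with S16.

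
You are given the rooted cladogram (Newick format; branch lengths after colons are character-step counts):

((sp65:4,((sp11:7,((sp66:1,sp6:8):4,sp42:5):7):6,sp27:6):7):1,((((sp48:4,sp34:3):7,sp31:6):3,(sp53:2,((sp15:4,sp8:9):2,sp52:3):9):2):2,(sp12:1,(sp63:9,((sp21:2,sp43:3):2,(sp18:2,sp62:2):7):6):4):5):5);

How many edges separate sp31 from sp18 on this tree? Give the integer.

The MRCA of sp31 and sp18 is the node subtending ((((sp48,sp34),sp31),(sp53,((sp15,sp8),sp52))),(sp12,(sp63,((sp21,sp43),(sp18,sp62))))).
From sp31 up to that node: 3 branches. From sp18 up to the same node: 5 branches. Total: 3 + 5 = 8.

8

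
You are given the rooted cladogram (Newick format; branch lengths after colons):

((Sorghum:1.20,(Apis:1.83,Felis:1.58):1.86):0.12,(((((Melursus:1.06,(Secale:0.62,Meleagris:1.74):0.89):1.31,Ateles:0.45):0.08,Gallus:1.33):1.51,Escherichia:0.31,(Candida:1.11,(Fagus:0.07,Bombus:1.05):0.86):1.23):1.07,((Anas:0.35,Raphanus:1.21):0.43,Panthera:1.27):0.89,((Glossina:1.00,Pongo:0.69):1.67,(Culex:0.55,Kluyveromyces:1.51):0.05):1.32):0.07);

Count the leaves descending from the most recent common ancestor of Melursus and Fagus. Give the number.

The MRCA of Melursus and Fagus is the node subtending ((((Melursus,(Secale,Meleagris)),Ateles),Gallus),Escherichia,(Candida,(Fagus,Bombus))).
That clade contains 9 terminal taxa: Ateles, Bombus, Candida, Escherichia, Fagus, Gallus, Meleagris, Melursus, Secale.

9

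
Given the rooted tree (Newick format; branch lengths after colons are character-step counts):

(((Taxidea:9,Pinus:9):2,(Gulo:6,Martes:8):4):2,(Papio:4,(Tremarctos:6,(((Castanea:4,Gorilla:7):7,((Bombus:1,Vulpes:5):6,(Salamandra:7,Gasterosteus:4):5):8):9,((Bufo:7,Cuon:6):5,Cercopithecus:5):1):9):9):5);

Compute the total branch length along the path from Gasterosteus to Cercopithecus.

32

The path runs Gasterosteus → … → MRCA → … → Cercopithecus; the MRCA is the node subtending (((Castanea,Gorilla),((Bombus,Vulpes),(Salamandra,Gasterosteus))),((Bufo,Cuon),Cercopithecus)).
Branch lengths along that path: 4 + 5 + 8 + 9 + 1 + 5 = 32.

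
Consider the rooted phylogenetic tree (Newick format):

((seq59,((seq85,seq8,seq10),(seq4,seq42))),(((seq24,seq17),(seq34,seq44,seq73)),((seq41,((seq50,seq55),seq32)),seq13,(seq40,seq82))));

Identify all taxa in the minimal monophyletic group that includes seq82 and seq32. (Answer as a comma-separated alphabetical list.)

seq13, seq32, seq40, seq41, seq50, seq55, seq82

Tracing seq82: it sits inside (seq40,seq82).
Tracing seq32: it sits inside ((seq50,seq55),seq32).
The smallest clade enclosing both is ((seq41,((seq50,seq55),seq32)),seq13,(seq40,seq82)); the answer is its 7 terminal taxa in alphabetical order.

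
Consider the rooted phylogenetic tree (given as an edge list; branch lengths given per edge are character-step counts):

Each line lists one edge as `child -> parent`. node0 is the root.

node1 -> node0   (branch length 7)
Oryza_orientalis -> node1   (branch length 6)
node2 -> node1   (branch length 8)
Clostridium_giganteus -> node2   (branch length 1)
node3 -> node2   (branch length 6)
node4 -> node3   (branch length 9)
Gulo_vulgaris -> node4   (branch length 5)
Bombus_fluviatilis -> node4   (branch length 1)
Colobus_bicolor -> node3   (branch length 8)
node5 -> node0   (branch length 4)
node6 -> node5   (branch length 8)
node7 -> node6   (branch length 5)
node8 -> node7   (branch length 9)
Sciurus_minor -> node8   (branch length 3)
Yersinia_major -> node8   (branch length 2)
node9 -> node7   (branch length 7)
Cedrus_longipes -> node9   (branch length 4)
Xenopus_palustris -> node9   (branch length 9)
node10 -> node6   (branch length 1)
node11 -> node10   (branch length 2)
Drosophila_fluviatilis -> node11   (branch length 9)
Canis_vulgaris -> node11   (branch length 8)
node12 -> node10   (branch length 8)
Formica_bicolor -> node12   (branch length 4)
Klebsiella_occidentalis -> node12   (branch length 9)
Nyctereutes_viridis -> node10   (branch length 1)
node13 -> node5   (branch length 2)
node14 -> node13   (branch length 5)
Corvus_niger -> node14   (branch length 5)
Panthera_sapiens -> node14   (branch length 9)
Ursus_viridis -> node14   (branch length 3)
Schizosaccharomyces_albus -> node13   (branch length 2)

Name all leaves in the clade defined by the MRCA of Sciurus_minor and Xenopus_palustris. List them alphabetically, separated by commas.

Cedrus_longipes, Sciurus_minor, Xenopus_palustris, Yersinia_major

Tracing Sciurus_minor: it sits inside (Sciurus_minor,Yersinia_major).
Tracing Xenopus_palustris: it sits inside (Cedrus_longipes,Xenopus_palustris).
The smallest clade enclosing both is ((Sciurus_minor,Yersinia_major),(Cedrus_longipes,Xenopus_palustris)); the answer is its 4 terminal taxa in alphabetical order.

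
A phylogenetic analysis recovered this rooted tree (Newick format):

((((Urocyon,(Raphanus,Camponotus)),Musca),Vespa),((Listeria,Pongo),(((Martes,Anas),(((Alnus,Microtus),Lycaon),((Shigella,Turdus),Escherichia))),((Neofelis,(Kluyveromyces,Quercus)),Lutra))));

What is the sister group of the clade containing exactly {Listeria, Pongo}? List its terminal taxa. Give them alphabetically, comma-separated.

The clade containing exactly {Listeria, Pongo} attaches to the tree at the node subtending ((Listeria,Pongo),(((Martes,Anas),(((Alnus,Microtus),Lycaon),((Shigella,Turdus),Escherichia))),((Neofelis,(Kluyveromyces,Quercus)),Lutra))).
The other lineage descending from that same node — the sister group — is (((Martes,Anas),(((Alnus,Microtus),Lycaon),((Shigella,Turdus),Escherichia))),((Neofelis,(Kluyveromyces,Quercus)),Lutra)); its 12 tips in alphabetical order are the answer.

Alnus, Anas, Escherichia, Kluyveromyces, Lutra, Lycaon, Martes, Microtus, Neofelis, Quercus, Shigella, Turdus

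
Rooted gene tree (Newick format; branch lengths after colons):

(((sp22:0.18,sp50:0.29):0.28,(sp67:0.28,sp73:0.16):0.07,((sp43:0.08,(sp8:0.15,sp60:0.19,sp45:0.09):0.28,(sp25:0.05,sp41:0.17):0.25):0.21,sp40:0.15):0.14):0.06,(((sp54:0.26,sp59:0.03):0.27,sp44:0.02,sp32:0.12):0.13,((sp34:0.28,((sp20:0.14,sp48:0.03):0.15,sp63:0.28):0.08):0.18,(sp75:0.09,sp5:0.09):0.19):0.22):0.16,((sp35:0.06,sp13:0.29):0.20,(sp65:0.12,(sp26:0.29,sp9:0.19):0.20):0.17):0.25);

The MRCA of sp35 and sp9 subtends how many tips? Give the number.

5

The MRCA of sp35 and sp9 is the node subtending ((sp35,sp13),(sp65,(sp26,sp9))).
That clade contains 5 terminal taxa: sp13, sp26, sp35, sp65, sp9.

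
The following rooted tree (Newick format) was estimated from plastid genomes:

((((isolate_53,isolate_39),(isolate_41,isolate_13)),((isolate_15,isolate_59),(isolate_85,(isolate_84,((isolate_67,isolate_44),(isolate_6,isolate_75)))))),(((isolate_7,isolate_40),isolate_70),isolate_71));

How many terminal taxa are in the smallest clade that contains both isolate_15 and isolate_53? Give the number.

12

The MRCA of isolate_15 and isolate_53 is the node subtending (((isolate_53,isolate_39),(isolate_41,isolate_13)),((isolate_15,isolate_59),(isolate_85,(isolate_84,((isolate_67,isolate_44),(isolate_6,isolate_75)))))).
That clade contains 12 terminal taxa: isolate_13, isolate_15, isolate_39, isolate_41, isolate_44, isolate_53, isolate_59, isolate_6, isolate_67, isolate_75, isolate_84, isolate_85.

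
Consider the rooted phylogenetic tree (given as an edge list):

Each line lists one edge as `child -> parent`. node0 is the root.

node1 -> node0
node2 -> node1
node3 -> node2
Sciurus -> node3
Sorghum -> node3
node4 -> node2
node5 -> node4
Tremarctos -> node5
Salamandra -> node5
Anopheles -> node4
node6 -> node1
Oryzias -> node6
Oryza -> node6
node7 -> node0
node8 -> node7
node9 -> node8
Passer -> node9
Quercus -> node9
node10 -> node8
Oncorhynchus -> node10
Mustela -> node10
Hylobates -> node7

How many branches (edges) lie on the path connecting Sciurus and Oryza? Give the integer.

The MRCA of Sciurus and Oryza is the node subtending (((Sciurus,Sorghum),((Tremarctos,Salamandra),Anopheles)),(Oryzias,Oryza)).
From Sciurus up to that node: 3 branches. From Oryza up to the same node: 2 branches. Total: 3 + 2 = 5.

5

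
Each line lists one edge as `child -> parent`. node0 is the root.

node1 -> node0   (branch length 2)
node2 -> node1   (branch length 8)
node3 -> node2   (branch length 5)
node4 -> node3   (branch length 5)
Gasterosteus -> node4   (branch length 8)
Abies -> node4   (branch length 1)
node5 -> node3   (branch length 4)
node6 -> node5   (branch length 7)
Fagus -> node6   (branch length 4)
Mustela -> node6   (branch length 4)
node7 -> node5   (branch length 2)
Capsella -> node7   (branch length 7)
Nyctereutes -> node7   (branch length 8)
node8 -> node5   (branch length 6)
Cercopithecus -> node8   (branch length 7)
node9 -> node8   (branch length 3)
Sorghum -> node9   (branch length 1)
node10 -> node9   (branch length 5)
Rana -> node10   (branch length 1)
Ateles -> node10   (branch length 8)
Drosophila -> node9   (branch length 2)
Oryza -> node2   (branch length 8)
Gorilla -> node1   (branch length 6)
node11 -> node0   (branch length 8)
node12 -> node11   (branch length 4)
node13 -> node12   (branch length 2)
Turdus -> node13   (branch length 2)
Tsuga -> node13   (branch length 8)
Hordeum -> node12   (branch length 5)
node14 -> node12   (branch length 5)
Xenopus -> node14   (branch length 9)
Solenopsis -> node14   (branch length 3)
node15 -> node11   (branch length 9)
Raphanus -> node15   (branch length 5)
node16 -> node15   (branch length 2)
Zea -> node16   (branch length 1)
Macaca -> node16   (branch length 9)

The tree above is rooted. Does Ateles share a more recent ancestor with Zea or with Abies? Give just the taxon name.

Abies

The MRCA of Ateles and Abies subtends ((Gasterosteus,Abies),((Fagus,Mustela),(Capsella,Nyctereutes),(Cercopithecus,(Sorghum,(Rana,Ateles),Drosophila)))) (11 taxa).
The MRCA of Ateles and Zea is the root, subtending the entire tree (21 taxa).
The first is nested inside the second, so Ateles shares a more recent common ancestor with Abies.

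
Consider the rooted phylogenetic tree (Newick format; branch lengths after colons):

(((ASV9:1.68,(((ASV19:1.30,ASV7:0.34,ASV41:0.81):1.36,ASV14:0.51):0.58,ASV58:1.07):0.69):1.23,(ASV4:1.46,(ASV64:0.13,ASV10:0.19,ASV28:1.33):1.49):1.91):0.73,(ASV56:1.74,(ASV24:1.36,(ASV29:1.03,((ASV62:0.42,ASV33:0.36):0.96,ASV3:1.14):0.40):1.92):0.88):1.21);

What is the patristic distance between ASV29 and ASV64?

The path runs ASV29 → … → MRCA → … → ASV64; the MRCA is the root of the tree.
Branch lengths along that path: 1.03 + 1.92 + 0.88 + 1.21 + 0.73 + 1.91 + 1.49 + 0.13 = 9.30.

9.30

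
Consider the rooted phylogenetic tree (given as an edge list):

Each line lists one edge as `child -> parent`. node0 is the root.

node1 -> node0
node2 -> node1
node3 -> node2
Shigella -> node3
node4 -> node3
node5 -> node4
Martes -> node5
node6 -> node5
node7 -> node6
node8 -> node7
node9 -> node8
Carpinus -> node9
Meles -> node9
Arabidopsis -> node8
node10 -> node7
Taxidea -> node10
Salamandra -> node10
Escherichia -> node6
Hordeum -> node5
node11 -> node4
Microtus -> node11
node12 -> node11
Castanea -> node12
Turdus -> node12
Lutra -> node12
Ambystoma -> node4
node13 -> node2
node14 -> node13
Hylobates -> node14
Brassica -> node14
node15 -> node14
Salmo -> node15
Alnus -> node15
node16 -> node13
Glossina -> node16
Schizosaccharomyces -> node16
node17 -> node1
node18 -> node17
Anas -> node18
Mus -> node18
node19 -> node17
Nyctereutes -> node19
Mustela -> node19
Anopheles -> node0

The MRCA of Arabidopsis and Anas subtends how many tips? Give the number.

24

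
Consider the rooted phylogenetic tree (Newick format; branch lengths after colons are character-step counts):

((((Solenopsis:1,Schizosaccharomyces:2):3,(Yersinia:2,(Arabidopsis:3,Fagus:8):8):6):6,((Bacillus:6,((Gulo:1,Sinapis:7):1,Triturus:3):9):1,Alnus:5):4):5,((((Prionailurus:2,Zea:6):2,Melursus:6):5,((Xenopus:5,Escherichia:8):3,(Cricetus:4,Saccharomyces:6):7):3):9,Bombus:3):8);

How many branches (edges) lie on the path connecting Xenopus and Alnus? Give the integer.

8

The MRCA of Xenopus and Alnus is the root of the tree.
From Xenopus up to that node: 5 branches. From Alnus up to the same node: 3 branches. Total: 5 + 3 = 8.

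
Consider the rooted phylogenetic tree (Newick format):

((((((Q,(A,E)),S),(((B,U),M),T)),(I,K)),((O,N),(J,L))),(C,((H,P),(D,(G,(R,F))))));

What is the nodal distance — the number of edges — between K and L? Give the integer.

The MRCA of K and L is the node subtending (((((Q,(A,E)),S),(((B,U),M),T)),(I,K)),((O,N),(J,L))).
From K up to that node: 3 branches. From L up to the same node: 3 branches. Total: 3 + 3 = 6.

6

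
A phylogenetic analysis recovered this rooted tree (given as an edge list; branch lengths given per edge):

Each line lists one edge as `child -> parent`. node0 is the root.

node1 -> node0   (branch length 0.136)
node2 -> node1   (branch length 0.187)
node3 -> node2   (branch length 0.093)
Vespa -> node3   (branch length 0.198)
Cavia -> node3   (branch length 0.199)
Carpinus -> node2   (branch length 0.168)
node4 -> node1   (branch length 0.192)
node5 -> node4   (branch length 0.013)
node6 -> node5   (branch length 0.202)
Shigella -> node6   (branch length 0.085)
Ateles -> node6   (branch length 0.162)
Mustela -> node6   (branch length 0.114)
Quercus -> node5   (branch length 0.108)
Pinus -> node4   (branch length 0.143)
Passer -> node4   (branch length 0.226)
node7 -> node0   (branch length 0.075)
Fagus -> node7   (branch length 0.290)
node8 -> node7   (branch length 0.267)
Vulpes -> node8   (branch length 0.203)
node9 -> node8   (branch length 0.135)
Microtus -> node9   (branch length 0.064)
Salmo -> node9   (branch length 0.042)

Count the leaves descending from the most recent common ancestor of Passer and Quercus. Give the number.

6

The MRCA of Passer and Quercus is the node subtending (((Shigella,Ateles,Mustela),Quercus),Pinus,Passer).
That clade contains 6 terminal taxa: Ateles, Mustela, Passer, Pinus, Quercus, Shigella.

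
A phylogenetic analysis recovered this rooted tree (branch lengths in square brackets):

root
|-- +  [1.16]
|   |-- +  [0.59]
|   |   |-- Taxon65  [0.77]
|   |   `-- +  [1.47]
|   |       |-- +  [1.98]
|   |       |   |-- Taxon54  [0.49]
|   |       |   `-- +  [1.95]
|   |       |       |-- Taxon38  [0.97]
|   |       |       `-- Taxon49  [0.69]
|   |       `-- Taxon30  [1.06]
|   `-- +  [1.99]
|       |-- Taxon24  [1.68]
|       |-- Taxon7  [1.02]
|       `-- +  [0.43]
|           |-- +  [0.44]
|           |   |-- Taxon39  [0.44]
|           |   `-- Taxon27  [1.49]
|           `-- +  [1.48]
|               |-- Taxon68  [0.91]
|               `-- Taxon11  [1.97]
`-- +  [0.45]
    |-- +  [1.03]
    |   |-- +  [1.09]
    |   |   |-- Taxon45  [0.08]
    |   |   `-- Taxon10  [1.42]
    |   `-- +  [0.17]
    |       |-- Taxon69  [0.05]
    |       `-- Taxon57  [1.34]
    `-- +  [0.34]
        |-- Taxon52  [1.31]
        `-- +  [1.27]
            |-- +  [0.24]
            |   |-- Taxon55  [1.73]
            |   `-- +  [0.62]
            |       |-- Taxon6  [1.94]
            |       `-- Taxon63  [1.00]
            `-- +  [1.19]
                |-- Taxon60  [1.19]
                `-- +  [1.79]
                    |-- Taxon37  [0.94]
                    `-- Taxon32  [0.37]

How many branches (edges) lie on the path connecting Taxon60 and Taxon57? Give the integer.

7

The MRCA of Taxon60 and Taxon57 is the node subtending (((Taxon45,Taxon10),(Taxon69,Taxon57)),(Taxon52,((Taxon55,(Taxon6,Taxon63)),(Taxon60,(Taxon37,Taxon32))))).
From Taxon60 up to that node: 4 branches. From Taxon57 up to the same node: 3 branches. Total: 4 + 3 = 7.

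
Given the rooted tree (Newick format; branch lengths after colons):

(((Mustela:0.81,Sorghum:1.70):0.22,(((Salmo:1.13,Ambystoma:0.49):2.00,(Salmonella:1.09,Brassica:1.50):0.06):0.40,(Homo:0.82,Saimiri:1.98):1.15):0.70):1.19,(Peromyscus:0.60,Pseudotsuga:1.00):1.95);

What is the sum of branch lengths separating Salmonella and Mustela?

3.28

The path runs Salmonella → … → MRCA → … → Mustela; the MRCA is the node subtending ((Mustela,Sorghum),(((Salmo,Ambystoma),(Salmonella,Brassica)),(Homo,Saimiri))).
Branch lengths along that path: 1.09 + 0.06 + 0.40 + 0.70 + 0.22 + 0.81 = 3.28.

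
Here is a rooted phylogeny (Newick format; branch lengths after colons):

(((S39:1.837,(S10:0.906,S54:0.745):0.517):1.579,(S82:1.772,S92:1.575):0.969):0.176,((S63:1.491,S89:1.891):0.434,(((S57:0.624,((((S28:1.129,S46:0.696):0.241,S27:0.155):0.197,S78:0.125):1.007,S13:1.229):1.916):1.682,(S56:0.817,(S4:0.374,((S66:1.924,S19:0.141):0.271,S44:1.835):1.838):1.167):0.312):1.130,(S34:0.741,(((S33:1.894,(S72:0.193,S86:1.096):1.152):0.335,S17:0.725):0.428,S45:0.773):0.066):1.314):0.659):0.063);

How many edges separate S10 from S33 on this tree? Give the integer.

The MRCA of S10 and S33 is the root of the tree.
From S10 up to that node: 4 branches. From S33 up to the same node: 7 branches. Total: 4 + 7 = 11.

11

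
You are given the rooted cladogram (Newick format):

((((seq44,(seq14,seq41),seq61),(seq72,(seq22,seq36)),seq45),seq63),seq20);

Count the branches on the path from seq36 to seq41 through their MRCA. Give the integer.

The MRCA of seq36 and seq41 is the node subtending ((seq44,(seq14,seq41),seq61),(seq72,(seq22,seq36)),seq45).
From seq36 up to that node: 3 branches. From seq41 up to the same node: 3 branches. Total: 3 + 3 = 6.

6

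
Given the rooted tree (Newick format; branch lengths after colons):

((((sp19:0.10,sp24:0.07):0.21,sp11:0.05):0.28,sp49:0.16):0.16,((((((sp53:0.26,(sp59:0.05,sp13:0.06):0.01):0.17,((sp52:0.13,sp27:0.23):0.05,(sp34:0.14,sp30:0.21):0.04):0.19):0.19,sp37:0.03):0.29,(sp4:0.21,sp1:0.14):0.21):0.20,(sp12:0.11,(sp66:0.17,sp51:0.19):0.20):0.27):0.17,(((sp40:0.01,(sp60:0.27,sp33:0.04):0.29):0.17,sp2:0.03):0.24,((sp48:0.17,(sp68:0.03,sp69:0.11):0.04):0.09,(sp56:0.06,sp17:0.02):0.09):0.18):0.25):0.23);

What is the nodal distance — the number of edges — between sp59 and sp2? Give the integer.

10

The MRCA of sp59 and sp2 is the node subtending ((((((sp53,(sp59,sp13)),((sp52,sp27),(sp34,sp30))),sp37),(sp4,sp1)),(sp12,(sp66,sp51))),(((sp40,(sp60,sp33)),sp2),((sp48,(sp68,sp69)),(sp56,sp17)))).
From sp59 up to that node: 7 branches. From sp2 up to the same node: 3 branches. Total: 7 + 3 = 10.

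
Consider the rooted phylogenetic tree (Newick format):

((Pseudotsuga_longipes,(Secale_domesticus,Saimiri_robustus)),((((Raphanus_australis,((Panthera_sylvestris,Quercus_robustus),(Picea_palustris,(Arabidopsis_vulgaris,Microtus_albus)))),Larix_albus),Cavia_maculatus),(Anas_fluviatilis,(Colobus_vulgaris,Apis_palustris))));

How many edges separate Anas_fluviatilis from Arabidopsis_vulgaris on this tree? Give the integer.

The MRCA of Anas_fluviatilis and Arabidopsis_vulgaris is the node subtending ((((Raphanus_australis,((Panthera_sylvestris,Quercus_robustus),(Picea_palustris,(Arabidopsis_vulgaris,Microtus_albus)))),Larix_albus),Cavia_maculatus),(Anas_fluviatilis,(Colobus_vulgaris,Apis_palustris))).
From Anas_fluviatilis up to that node: 2 branches. From Arabidopsis_vulgaris up to the same node: 7 branches. Total: 2 + 7 = 9.

9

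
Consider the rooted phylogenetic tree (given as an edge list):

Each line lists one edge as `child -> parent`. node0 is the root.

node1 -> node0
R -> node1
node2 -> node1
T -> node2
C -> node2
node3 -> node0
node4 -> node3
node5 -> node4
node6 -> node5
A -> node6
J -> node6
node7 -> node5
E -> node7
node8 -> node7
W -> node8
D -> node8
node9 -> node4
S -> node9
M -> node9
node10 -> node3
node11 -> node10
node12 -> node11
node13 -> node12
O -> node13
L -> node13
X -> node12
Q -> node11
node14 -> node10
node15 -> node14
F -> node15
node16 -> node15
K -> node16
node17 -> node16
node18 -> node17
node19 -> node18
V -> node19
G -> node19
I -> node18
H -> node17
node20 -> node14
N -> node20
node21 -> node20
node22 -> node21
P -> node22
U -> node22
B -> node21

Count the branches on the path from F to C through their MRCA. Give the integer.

8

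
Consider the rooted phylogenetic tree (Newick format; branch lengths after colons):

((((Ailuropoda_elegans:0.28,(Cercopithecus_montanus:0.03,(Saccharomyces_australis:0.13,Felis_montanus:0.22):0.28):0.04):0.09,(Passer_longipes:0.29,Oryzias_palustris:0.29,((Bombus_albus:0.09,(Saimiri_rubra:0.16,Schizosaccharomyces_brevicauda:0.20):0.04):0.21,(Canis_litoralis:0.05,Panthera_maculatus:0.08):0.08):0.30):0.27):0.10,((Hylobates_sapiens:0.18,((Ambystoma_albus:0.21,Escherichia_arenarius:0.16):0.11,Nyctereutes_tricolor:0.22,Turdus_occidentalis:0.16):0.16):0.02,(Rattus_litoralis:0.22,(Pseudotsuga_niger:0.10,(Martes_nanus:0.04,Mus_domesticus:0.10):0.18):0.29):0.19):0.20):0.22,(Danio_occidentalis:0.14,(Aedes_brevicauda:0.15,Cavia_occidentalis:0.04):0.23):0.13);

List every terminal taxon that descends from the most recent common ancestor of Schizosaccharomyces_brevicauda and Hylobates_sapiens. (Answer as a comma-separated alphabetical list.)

Ailuropoda_elegans, Ambystoma_albus, Bombus_albus, Canis_litoralis, Cercopithecus_montanus, Escherichia_arenarius, Felis_montanus, Hylobates_sapiens, Martes_nanus, Mus_domesticus, Nyctereutes_tricolor, Oryzias_palustris, Panthera_maculatus, Passer_longipes, Pseudotsuga_niger, Rattus_litoralis, Saccharomyces_australis, Saimiri_rubra, Schizosaccharomyces_brevicauda, Turdus_occidentalis

Tracing Schizosaccharomyces_brevicauda: it sits inside (Saimiri_rubra,Schizosaccharomyces_brevicauda).
Tracing Hylobates_sapiens: it sits inside (Hylobates_sapiens,((Ambystoma_albus,Escherichia_arenarius),Nyctereutes_tricolor,Turdus_occidentalis)).
The smallest clade enclosing both is (((Ailuropoda_elegans,(Cercopithecus_montanus,(Saccharomyces_australis,Felis_montanus))),(Passer_longipes,Oryzias_palustris,((Bombus_albus,(Saimiri_rubra,Schizosaccharomyces_brevicauda)),(Canis_litoralis,Panthera_maculatus)))),((Hylobates_sapiens,((Ambystoma_albus,Escherichia_arenarius),Nyctereutes_tricolor,Turdus_occidentalis)),(Rattus_litoralis,(Pseudotsuga_niger,(Martes_nanus,Mus_domesticus))))); the answer is its 20 terminal taxa in alphabetical order.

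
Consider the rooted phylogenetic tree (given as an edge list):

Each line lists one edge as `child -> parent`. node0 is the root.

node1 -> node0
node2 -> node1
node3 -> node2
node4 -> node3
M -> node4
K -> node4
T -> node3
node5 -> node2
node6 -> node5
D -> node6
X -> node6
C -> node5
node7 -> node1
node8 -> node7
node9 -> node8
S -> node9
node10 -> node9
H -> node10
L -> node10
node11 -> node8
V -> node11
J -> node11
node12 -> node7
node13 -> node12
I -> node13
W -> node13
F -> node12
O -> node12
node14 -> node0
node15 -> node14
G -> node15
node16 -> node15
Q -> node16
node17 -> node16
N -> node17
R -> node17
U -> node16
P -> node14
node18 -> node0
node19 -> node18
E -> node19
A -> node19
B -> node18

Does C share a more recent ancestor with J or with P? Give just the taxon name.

The MRCA of C and J subtends ((((M,K),T),((D,X),C)),(((S,(H,L)),(V,J)),((I,W),F,O))) (15 taxa).
The MRCA of C and P is the root, subtending the entire tree (24 taxa).
The first is nested inside the second, so C shares a more recent common ancestor with J.

J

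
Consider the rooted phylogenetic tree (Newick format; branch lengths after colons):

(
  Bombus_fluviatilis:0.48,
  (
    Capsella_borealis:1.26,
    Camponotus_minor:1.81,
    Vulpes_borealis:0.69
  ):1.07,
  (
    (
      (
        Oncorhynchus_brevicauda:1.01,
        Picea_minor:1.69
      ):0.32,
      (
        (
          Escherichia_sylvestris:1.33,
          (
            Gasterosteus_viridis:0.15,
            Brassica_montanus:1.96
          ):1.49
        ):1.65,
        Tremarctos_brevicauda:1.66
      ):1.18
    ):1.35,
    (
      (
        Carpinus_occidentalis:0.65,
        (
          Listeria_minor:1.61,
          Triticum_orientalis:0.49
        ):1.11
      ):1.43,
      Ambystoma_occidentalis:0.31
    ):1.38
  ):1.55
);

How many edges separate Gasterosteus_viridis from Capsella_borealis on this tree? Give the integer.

8

The MRCA of Gasterosteus_viridis and Capsella_borealis is the root of the tree.
From Gasterosteus_viridis up to that node: 6 branches. From Capsella_borealis up to the same node: 2 branches. Total: 6 + 2 = 8.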